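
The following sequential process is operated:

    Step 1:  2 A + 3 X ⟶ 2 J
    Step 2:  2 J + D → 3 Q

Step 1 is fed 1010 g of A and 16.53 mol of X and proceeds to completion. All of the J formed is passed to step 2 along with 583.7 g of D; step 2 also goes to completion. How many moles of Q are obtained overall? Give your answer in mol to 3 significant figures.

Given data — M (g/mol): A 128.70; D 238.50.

Step 1:
n(A) = 1010 / 128.70 = 7.848 mol
n(X) = 16.53 mol
n/ν → A: 3.924, X: 5.510; A is limiting.
n(J) produced = (2/2) × 7.848 = 7.848 mol
Step 2:
n(J) available = 7.848 mol
n(D) = 583.7 / 238.50 = 2.447 mol
n/ν → J: 3.924, D: 2.447; D is limiting.
n(Q) = (3/1) × 2.447 = 7.341 mol

7.34 mol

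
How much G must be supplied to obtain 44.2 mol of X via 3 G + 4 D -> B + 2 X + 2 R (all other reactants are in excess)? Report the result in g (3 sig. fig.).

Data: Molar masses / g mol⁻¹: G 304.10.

20200 g

n(X) = 44.20 mol
n(G) = (3/2) × 44.20 = 66.30 mol
mass = 66.30 × 304.10 = 20160 g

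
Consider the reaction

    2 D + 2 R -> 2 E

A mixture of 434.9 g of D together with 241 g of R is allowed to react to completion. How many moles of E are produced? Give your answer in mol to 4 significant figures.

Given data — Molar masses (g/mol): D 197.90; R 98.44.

2.198 mol

n(D) = 434.9 / 197.90 = 2.198 mol
n(R) = 241.0 / 98.44 = 2.448 mol
n/ν for D = 2.198/2 = 1.099
n/ν for R = 2.448/2 = 1.224
Smallest n/ν is D → limiting reagent.
n(E) = (2/2) × 2.198 = 2.198 mol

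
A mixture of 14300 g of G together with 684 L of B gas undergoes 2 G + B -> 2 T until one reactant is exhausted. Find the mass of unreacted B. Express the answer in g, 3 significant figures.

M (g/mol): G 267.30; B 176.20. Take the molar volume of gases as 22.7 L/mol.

n(G) = 14300 / 267.30 = 53.50 mol
n(B) = 684.0 / 22.7 = 30.13 mol
n/ν → G: 26.75, B: 30.13; G is limiting.
B consumed = (1/2) × 53.50 = 26.75 mol
B remaining = 30.13 − 26.75 = 3.380 mol
mass = 3.380 × 176.20 = 595.6 g

596 g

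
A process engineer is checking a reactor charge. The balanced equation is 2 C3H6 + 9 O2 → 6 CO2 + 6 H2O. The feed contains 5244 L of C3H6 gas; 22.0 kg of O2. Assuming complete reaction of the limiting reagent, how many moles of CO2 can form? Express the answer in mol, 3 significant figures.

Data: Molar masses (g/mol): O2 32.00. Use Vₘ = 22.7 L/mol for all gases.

n(C3H6) = 5244 / 22.7 = 231.0 mol
n(O2) = 22.00×1000 / 32.00 = 687.5 mol
n/ν → C3H6: 115.5, O2: 76.39; O2 is limiting.
n(CO2) = (6/9) × 687.5 = 458.3 mol

458 mol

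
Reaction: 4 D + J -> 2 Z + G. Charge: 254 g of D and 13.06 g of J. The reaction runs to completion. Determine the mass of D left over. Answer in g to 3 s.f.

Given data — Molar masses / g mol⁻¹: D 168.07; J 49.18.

n(D) = 254.0 / 168.07 = 1.511 mol
n(J) = 13.06 / 49.18 = 0.2656 mol
n/ν for D = 1.511/4 = 0.3778
n/ν for J = 0.2656/1 = 0.2656
Smallest n/ν is J → limiting reagent.
D consumed = (4/1) × 0.2656 = 1.062 mol
D remaining = 1.511 − 1.062 = 0.4490 mol
mass = 0.4490 × 168.07 = 75.46 g

75.5 g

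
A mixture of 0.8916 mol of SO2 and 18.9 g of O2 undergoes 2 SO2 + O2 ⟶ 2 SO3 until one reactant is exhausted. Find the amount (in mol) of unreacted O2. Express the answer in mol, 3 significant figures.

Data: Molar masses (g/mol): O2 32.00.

0.145 mol

n(SO2) = 0.8916 mol
n(O2) = 18.90 / 32.00 = 0.5906 mol
n/ν for SO2 = 0.8916/2 = 0.4458
n/ν for O2 = 0.5906/1 = 0.5906
Smallest n/ν is SO2 → limiting reagent.
O2 consumed = (1/2) × 0.8916 = 0.4458 mol
O2 remaining = 0.5906 − 0.4458 = 0.1448 mol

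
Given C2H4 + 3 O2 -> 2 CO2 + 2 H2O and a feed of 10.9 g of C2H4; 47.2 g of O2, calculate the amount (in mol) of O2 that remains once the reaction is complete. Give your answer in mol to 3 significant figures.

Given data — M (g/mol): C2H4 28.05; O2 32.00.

n(C2H4) = 10.90 / 28.05 = 0.3886 mol
n(O2) = 47.20 / 32.00 = 1.475 mol
n/ν for C2H4 = 0.3886/1 = 0.3886
n/ν for O2 = 1.475/3 = 0.4917
Smallest n/ν is C2H4 → limiting reagent.
O2 consumed = (3/1) × 0.3886 = 1.166 mol
O2 remaining = 1.475 − 1.166 = 0.3090 mol

0.309 mol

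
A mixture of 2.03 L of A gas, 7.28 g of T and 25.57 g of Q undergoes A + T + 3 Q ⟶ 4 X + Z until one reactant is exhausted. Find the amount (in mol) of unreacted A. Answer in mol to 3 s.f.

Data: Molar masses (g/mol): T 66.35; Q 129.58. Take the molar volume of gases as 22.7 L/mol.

n(A) = 2.030 / 22.7 = 0.08943 mol
n(T) = 7.280 / 66.35 = 0.1097 mol
n(Q) = 25.57 / 129.58 = 0.1973 mol
n/ν → A: 0.08943, T: 0.1097, Q: 0.06577; Q is limiting.
A consumed = (1/3) × 0.1973 = 0.06577 mol
A remaining = 0.08943 − 0.06577 = 0.02366 mol

0.0237 mol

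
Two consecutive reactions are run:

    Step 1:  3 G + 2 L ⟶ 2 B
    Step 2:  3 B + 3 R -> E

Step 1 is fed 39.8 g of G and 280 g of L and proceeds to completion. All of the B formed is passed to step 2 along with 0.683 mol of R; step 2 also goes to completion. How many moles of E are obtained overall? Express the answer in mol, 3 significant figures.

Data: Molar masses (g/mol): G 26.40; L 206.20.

0.228 mol

Step 1:
n(G) = 39.80 / 26.40 = 1.508 mol
n(L) = 280.0 / 206.20 = 1.358 mol
n/ν for G = 1.508/3 = 0.5027
n/ν for L = 1.358/2 = 0.6790
Smallest n/ν is G → limiting reagent.
n(B) produced = (2/3) × 1.508 = 1.005 mol
Step 2:
n(B) available = 1.005 mol
n(R) = 0.6830 mol
n/ν for B = 1.005/3 = 0.3350
n/ν for R = 0.6830/3 = 0.2277
Smallest n/ν is R → limiting reagent.
n(E) = (1/3) × 0.6830 = 0.2277 mol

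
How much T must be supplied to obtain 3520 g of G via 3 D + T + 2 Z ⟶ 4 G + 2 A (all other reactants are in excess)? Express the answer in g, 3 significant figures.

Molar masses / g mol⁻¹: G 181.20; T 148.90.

n(G) = 3520 / 181.20 = 19.43 mol
n(T) = (1/4) × 19.43 = 4.858 mol
mass = 4.858 × 148.90 = 723.4 g

723 g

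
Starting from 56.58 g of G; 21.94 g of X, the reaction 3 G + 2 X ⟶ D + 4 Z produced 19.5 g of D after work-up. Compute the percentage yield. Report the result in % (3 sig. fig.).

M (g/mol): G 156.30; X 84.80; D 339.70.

n(G) = 56.58 / 156.30 = 0.3620 mol
n(X) = 21.94 / 84.80 = 0.2587 mol
n/ν → G: 0.1207, X: 0.1294; G is limiting.
theoretical n(D) = (1/3) × 0.3620 = 0.1207 mol → 41.00 g
% yield = 19.5 / 41.00 × 100 = 47.56 %

47.6 %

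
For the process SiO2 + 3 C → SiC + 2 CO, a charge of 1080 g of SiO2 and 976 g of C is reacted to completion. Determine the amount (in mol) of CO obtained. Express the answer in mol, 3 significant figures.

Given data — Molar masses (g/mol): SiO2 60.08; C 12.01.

36.0 mol

n(SiO2) = 1080 / 60.08 = 17.98 mol
n(C) = 976.0 / 12.01 = 81.27 mol
n/ν → SiO2: 17.98, C: 27.09; SiO2 is limiting.
n(CO) = (2/1) × 17.98 = 35.96 mol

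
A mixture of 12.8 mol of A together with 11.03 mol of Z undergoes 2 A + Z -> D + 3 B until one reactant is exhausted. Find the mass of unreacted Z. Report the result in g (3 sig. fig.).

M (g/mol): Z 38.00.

176 g

n(A) = 12.80 mol
n(Z) = 11.03 mol
n/ν → A: 6.400, Z: 11.03; A is limiting.
Z consumed = (1/2) × 12.80 = 6.400 mol
Z remaining = 11.03 − 6.400 = 4.630 mol
mass = 4.630 × 38.00 = 175.9 g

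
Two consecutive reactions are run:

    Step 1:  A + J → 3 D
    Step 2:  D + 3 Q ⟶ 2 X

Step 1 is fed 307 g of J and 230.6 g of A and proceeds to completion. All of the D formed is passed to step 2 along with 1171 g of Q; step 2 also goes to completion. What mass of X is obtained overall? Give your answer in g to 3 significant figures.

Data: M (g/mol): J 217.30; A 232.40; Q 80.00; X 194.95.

Step 1:
n(J) = 307.0 / 217.30 = 1.413 mol
n(A) = 230.6 / 232.40 = 0.9923 mol
n/ν for J = 1.413/1 = 1.413
n/ν for A = 0.9923/1 = 0.9923
Smallest n/ν is A → limiting reagent.
n(D) produced = (3/1) × 0.9923 = 2.977 mol
Step 2:
n(D) available = 2.977 mol
n(Q) = 1171 / 80.00 = 14.64 mol
n/ν for D = 2.977/1 = 2.977
n/ν for Q = 14.64/3 = 4.880
Smallest n/ν is D → limiting reagent.
n(X) = (2/1) × 2.977 = 5.954 mol
mass = 5.954 × 194.95 = 1161 g

1160 g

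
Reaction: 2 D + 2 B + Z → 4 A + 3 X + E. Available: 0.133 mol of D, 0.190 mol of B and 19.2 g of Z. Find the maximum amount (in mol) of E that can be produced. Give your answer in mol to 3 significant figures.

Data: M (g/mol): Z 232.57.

n(D) = 0.1330 mol
n(B) = 0.1900 mol
n(Z) = 19.20 / 232.57 = 0.08256 mol
n/ν for D = 0.1330/2 = 0.06650
n/ν for B = 0.1900/2 = 0.09500
n/ν for Z = 0.08256/1 = 0.08256
Smallest n/ν is D → limiting reagent.
n(E) = (1/2) × 0.1330 = 0.06650 mol

0.0665 mol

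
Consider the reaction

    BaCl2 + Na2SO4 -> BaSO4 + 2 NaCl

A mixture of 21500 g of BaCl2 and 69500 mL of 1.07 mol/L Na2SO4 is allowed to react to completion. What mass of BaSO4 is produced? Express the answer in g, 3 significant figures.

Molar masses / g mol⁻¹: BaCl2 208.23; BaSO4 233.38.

17400 g

n(BaCl2) = 21500 / 208.23 = 103.3 mol
n(Na2SO4) = 1.07 × 69500/1000 = 74.37 mol
n/ν for BaCl2 = 103.3/1 = 103.3
n/ν for Na2SO4 = 74.37/1 = 74.37
Smallest n/ν is Na2SO4 → limiting reagent.
n(BaSO4) = (1/1) × 74.37 = 74.37 mol
mass = 74.37 × 233.38 = 17360 g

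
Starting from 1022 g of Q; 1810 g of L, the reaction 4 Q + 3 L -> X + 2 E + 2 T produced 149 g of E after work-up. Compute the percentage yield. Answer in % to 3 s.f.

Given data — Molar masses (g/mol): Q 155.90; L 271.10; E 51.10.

89.0 %

n(Q) = 1022 / 155.90 = 6.555 mol
n(L) = 1810 / 271.10 = 6.677 mol
n/ν for Q = 6.555/4 = 1.639
n/ν for L = 6.677/3 = 2.226
Smallest n/ν is Q → limiting reagent.
theoretical n(E) = (2/4) × 6.555 = 3.278 mol → 167.5 g
% yield = 149 / 167.5 × 100 = 88.96 %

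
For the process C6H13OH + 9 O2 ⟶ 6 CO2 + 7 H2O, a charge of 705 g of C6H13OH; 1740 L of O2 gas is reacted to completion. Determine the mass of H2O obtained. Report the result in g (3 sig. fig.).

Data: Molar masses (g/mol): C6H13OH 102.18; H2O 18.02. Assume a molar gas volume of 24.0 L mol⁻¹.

870 g

n(C6H13OH) = 705.0 / 102.18 = 6.900 mol
n(O2) = 1740 / 24.0 = 72.50 mol
n/ν for C6H13OH = 6.900/1 = 6.900
n/ν for O2 = 72.50/9 = 8.056
Smallest n/ν is C6H13OH → limiting reagent.
n(H2O) = (7/1) × 6.900 = 48.30 mol
mass = 48.30 × 18.02 = 870.4 g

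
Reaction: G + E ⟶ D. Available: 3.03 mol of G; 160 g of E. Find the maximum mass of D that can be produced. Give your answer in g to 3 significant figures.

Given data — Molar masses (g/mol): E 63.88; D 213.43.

n(G) = 3.030 mol
n(E) = 160.0 / 63.88 = 2.505 mol
n/ν for G = 3.030/1 = 3.030
n/ν for E = 2.505/1 = 2.505
Smallest n/ν is E → limiting reagent.
n(D) = (1/1) × 2.505 = 2.505 mol
mass = 2.505 × 213.43 = 534.6 g

535 g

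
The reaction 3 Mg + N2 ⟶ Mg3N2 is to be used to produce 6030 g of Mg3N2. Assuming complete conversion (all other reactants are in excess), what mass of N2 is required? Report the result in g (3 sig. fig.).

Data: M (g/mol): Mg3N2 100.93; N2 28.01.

n(Mg3N2) = 6030 / 100.93 = 59.74 mol
n(N2) = (1/1) × 59.74 = 59.74 mol
mass = 59.74 × 28.01 = 1673 g

1670 g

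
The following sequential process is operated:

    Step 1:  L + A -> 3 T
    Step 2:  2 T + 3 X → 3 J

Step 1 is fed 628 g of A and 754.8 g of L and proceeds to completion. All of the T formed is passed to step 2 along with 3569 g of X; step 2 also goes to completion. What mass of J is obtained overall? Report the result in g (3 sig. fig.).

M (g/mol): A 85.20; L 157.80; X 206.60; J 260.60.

4500 g

Step 1:
n(A) = 628.0 / 85.20 = 7.371 mol
n(L) = 754.8 / 157.80 = 4.783 mol
n/ν → A: 7.371, L: 4.783; L is limiting.
n(T) produced = (3/1) × 4.783 = 14.35 mol
Step 2:
n(T) available = 14.35 mol
n(X) = 3569 / 206.60 = 17.27 mol
n/ν → T: 7.175, X: 5.757; X is limiting.
n(J) = (3/3) × 17.27 = 17.27 mol
mass = 17.27 × 260.60 = 4501 g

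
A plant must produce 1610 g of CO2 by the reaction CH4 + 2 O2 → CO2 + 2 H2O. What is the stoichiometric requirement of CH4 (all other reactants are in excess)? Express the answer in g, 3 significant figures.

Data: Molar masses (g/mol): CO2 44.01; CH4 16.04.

587 g

n(CO2) = 1610 / 44.01 = 36.58 mol
n(CH4) = (1/1) × 36.58 = 36.58 mol
mass = 36.58 × 16.04 = 586.7 g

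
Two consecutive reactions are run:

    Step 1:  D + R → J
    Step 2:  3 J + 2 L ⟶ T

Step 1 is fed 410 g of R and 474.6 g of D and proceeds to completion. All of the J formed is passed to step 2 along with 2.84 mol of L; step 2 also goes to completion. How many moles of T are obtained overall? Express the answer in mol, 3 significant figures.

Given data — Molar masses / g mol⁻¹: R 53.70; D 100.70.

1.42 mol

Step 1:
n(R) = 410.0 / 53.70 = 7.635 mol
n(D) = 474.6 / 100.70 = 4.713 mol
n/ν → R: 7.635, D: 4.713; D is limiting.
n(J) produced = (1/1) × 4.713 = 4.713 mol
Step 2:
n(J) available = 4.713 mol
n(L) = 2.840 mol
n/ν → J: 1.571, L: 1.420; L is limiting.
n(T) = (1/2) × 2.840 = 1.420 mol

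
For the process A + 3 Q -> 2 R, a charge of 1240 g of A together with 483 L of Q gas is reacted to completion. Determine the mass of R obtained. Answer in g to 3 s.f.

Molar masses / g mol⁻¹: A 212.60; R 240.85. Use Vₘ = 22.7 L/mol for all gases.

2810 g

n(A) = 1240 / 212.60 = 5.833 mol
n(Q) = 483.0 / 22.7 = 21.28 mol
n/ν → A: 5.833, Q: 7.093; A is limiting.
n(R) = (2/1) × 5.833 = 11.67 mol
mass = 11.67 × 240.85 = 2811 g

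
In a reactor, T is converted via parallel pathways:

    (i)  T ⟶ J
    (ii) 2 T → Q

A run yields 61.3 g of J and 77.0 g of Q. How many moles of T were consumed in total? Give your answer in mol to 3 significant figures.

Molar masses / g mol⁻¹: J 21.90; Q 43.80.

n(J) = 61.3 / 21.90 = 2.799 mol
n(Q) = 77.0 / 43.80 = 1.758 mol
n(T) via (i) = (1/1)×2.799 = 2.799 mol
n(T) via (ii) = (2/1)×1.758 = 3.516 mol
total n(T) = 2.799 + 3.516 = 6.315 mol

6.32 mol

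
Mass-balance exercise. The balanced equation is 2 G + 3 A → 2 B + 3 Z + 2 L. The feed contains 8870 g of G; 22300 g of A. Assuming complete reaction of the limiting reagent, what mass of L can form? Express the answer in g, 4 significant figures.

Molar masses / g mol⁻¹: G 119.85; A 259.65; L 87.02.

4982 g

n(G) = 8870 / 119.85 = 74.01 mol
n(A) = 22300 / 259.65 = 85.88 mol
n/ν for G = 74.01/2 = 37.01
n/ν for A = 85.88/3 = 28.63
Smallest n/ν is A → limiting reagent.
n(L) = (2/3) × 85.88 = 57.25 mol
mass = 57.25 × 87.02 = 4982 g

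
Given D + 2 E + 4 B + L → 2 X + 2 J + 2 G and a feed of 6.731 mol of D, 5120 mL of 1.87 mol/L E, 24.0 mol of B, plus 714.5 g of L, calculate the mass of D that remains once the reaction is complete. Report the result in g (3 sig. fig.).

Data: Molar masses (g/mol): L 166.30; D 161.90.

394 g

n(D) = 6.731 mol
n(E) = 1.87 × 5120/1000 = 9.574 mol
n(B) = 24.00 mol
n(L) = 714.5 / 166.30 = 4.296 mol
n/ν for D = 6.731/1 = 6.731
n/ν for E = 9.574/2 = 4.787
n/ν for B = 24.00/4 = 6.000
n/ν for L = 4.296/1 = 4.296
Smallest n/ν is L → limiting reagent.
D consumed = (1/1) × 4.296 = 4.296 mol
D remaining = 6.731 − 4.296 = 2.435 mol
mass = 2.435 × 161.90 = 394.2 g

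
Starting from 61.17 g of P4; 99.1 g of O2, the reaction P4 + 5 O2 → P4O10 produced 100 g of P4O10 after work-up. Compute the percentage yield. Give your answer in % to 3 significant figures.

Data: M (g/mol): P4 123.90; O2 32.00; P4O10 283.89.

71.3 %

n(P4) = 61.17 / 123.90 = 0.4937 mol
n(O2) = 99.10 / 32.00 = 3.097 mol
n/ν → P4: 0.4937, O2: 0.6194; P4 is limiting.
theoretical n(P4O10) = (1/1) × 0.4937 = 0.4937 mol → 140.2 g
% yield = 100 / 140.2 × 100 = 71.33 %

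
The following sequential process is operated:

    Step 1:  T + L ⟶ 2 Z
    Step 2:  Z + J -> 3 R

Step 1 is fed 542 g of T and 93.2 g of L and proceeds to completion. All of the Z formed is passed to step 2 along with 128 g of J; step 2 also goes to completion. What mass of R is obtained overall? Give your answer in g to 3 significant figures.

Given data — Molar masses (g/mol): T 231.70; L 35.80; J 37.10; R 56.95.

Step 1:
n(T) = 542.0 / 231.70 = 2.339 mol
n(L) = 93.20 / 35.80 = 2.603 mol
n/ν for T = 2.339/1 = 2.339
n/ν for L = 2.603/1 = 2.603
Smallest n/ν is T → limiting reagent.
n(Z) produced = (2/1) × 2.339 = 4.678 mol
Step 2:
n(Z) available = 4.678 mol
n(J) = 128.0 / 37.10 = 3.450 mol
n/ν for Z = 4.678/1 = 4.678
n/ν for J = 3.450/1 = 3.450
Smallest n/ν is J → limiting reagent.
n(R) = (3/1) × 3.450 = 10.35 mol
mass = 10.35 × 56.95 = 589.4 g

589 g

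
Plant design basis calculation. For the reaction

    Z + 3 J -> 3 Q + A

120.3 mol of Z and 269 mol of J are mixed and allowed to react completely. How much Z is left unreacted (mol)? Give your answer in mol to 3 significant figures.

n(Z) = 120.3 mol
n(J) = 269.0 mol
n/ν for Z = 120.3/1 = 120.3
n/ν for J = 269.0/3 = 89.67
Smallest n/ν is J → limiting reagent.
Z consumed = (1/3) × 269.0 = 89.67 mol
Z remaining = 120.3 − 89.67 = 30.63 mol

30.6 mol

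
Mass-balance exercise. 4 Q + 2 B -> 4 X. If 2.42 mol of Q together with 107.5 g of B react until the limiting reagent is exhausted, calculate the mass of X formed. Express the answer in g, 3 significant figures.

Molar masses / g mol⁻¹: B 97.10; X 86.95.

n(Q) = 2.420 mol
n(B) = 107.5 / 97.10 = 1.107 mol
n/ν → Q: 0.6050, B: 0.5535; B is limiting.
n(X) = (4/2) × 1.107 = 2.214 mol
mass = 2.214 × 86.95 = 192.5 g

193 g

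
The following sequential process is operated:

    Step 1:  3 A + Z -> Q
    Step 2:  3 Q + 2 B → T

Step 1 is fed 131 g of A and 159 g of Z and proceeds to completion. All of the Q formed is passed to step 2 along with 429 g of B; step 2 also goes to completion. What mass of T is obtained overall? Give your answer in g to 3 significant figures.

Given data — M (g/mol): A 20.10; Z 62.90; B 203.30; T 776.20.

Step 1:
n(A) = 131.0 / 20.10 = 6.517 mol
n(Z) = 159.0 / 62.90 = 2.528 mol
n/ν → A: 2.172, Z: 2.528; A is limiting.
n(Q) produced = (1/3) × 6.517 = 2.172 mol
Step 2:
n(Q) available = 2.172 mol
n(B) = 429.0 / 203.30 = 2.110 mol
n/ν → Q: 0.7240, B: 1.055; Q is limiting.
n(T) = (1/3) × 2.172 = 0.7240 mol
mass = 0.7240 × 776.20 = 562.0 g

562 g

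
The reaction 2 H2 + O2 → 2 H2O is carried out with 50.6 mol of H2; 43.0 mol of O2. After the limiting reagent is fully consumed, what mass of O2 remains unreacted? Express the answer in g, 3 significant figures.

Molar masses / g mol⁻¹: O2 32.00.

566 g

n(H2) = 50.60 mol
n(O2) = 43.00 mol
n/ν → H2: 25.30, O2: 43.00; H2 is limiting.
O2 consumed = (1/2) × 50.60 = 25.30 mol
O2 remaining = 43.00 − 25.30 = 17.70 mol
mass = 17.70 × 32.00 = 566.4 g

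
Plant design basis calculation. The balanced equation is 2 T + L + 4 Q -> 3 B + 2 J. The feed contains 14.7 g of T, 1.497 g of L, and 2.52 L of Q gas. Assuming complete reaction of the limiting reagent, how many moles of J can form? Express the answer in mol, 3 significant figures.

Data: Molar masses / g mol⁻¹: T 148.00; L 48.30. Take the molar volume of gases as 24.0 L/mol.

n(T) = 14.70 / 148.00 = 0.09932 mol
n(L) = 1.497 / 48.30 = 0.03099 mol
n(Q) = 2.520 / 24.0 = 0.1050 mol
n/ν → T: 0.04966, L: 0.03099, Q: 0.02625; Q is limiting.
n(J) = (2/4) × 0.1050 = 0.05250 mol

0.0525 mol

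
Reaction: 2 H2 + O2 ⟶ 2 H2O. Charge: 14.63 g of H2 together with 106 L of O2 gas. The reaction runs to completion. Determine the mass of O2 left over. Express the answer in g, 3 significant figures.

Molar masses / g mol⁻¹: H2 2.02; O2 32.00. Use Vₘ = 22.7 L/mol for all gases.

n(H2) = 14.63 / 2.02 = 7.243 mol
n(O2) = 106.0 / 22.7 = 4.670 mol
n/ν for H2 = 7.243/2 = 3.622
n/ν for O2 = 4.670/1 = 4.670
Smallest n/ν is H2 → limiting reagent.
O2 consumed = (1/2) × 7.243 = 3.622 mol
O2 remaining = 4.670 − 3.622 = 1.048 mol
mass = 1.048 × 32.00 = 33.54 g

33.5 g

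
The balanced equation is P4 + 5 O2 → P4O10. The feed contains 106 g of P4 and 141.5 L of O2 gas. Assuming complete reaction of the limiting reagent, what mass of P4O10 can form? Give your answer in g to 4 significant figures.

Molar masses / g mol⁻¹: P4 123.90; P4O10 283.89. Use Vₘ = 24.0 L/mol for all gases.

242.9 g

n(P4) = 106.0 / 123.90 = 0.8555 mol
n(O2) = 141.5 / 24.0 = 5.896 mol
n/ν → P4: 0.8555, O2: 1.179; P4 is limiting.
n(P4O10) = (1/1) × 0.8555 = 0.8555 mol
mass = 0.8555 × 283.89 = 242.9 g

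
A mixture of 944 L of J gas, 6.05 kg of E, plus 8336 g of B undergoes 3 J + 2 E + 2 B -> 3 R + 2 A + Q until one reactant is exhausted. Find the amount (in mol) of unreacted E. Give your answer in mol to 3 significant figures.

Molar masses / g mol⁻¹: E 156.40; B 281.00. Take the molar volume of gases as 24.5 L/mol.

n(J) = 944.0 / 24.5 = 38.53 mol
n(E) = 6.050×1000 / 156.40 = 38.68 mol
n(B) = 8336 / 281.00 = 29.67 mol
n/ν for J = 38.53/3 = 12.84
n/ν for E = 38.68/2 = 19.34
n/ν for B = 29.67/2 = 14.84
Smallest n/ν is J → limiting reagent.
E consumed = (2/3) × 38.53 = 25.69 mol
E remaining = 38.68 − 25.69 = 12.99 mol

13.0 mol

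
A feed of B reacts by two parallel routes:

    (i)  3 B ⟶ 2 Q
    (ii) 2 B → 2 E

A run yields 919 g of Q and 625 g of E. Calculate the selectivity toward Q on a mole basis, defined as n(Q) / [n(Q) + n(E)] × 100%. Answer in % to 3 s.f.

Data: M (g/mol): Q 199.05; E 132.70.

49.5 %

n(Q) = 919 / 199.05 = 4.617 mol
n(E) = 625 / 132.70 = 4.710 mol
selectivity = 4.617/(4.617+4.710) × 100 = 49.50 %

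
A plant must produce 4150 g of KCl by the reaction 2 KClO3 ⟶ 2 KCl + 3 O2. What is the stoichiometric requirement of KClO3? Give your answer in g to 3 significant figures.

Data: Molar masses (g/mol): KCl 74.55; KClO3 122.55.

6820 g

n(KCl) = 4150 / 74.55 = 55.67 mol
n(KClO3) = (2/2) × 55.67 = 55.67 mol
mass = 55.67 × 122.55 = 6822 g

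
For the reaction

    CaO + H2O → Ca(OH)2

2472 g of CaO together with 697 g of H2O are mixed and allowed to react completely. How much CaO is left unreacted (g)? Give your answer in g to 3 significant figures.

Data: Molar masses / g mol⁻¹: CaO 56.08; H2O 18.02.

n(CaO) = 2472 / 56.08 = 44.08 mol
n(H2O) = 697.0 / 18.02 = 38.68 mol
n/ν → CaO: 44.08, H2O: 38.68; H2O is limiting.
CaO consumed = (1/1) × 38.68 = 38.68 mol
CaO remaining = 44.08 − 38.68 = 5.400 mol
mass = 5.400 × 56.08 = 302.8 g

303 g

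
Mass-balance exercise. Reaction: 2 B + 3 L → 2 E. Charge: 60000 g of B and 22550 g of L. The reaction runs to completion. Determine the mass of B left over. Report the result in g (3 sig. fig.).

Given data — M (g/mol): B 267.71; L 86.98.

n(B) = 60000 / 267.71 = 224.1 mol
n(L) = 22550 / 86.98 = 259.3 mol
n/ν → B: 112.1, L: 86.43; L is limiting.
B consumed = (2/3) × 259.3 = 172.9 mol
B remaining = 224.1 − 172.9 = 51.20 mol
mass = 51.20 × 267.71 = 13710 g

13700 g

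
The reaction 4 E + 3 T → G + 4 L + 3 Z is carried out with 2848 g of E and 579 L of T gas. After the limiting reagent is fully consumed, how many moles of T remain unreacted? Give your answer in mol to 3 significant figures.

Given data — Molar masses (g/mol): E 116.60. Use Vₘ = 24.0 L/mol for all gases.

5.81 mol

n(E) = 2848 / 116.60 = 24.43 mol
n(T) = 579.0 / 24.0 = 24.13 mol
n/ν for E = 24.43/4 = 6.108
n/ν for T = 24.13/3 = 8.043
Smallest n/ν is E → limiting reagent.
T consumed = (3/4) × 24.43 = 18.32 mol
T remaining = 24.13 − 18.32 = 5.810 mol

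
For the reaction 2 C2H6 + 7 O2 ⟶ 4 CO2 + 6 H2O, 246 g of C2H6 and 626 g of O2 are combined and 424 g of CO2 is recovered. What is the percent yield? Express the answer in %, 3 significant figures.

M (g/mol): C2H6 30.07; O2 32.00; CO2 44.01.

n(C2H6) = 246.0 / 30.07 = 8.181 mol
n(O2) = 626.0 / 32.00 = 19.56 mol
n/ν for C2H6 = 8.181/2 = 4.091
n/ν for O2 = 19.56/7 = 2.794
Smallest n/ν is O2 → limiting reagent.
theoretical n(CO2) = (4/7) × 19.56 = 11.18 mol → 492.0 g
% yield = 424 / 492.0 × 100 = 86.18 %

86.2 %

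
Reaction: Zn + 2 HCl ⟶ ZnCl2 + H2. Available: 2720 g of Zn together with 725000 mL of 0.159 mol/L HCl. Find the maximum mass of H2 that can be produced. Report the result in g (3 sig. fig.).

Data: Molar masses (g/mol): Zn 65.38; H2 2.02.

n(Zn) = 2720 / 65.38 = 41.60 mol
n(HCl) = 0.159 × 725000/1000 = 115.3 mol
n/ν for Zn = 41.60/1 = 41.60
n/ν for HCl = 115.3/2 = 57.65
Smallest n/ν is Zn → limiting reagent.
n(H2) = (1/1) × 41.60 = 41.60 mol
mass = 41.60 × 2.02 = 84.03 g

84.0 g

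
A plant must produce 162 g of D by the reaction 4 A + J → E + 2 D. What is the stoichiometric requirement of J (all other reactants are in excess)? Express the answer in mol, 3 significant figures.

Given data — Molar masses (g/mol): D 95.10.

0.852 mol

n(D) = 162 / 95.10 = 1.703 mol
n(J) = (1/2) × 1.703 = 0.8515 mol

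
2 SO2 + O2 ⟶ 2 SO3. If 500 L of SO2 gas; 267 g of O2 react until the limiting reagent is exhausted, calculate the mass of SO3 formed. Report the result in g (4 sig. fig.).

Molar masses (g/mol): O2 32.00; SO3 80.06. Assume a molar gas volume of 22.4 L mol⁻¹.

1336 g

n(SO2) = 500.0 / 22.4 = 22.32 mol
n(O2) = 267.0 / 32.00 = 8.344 mol
n/ν for SO2 = 22.32/2 = 11.16
n/ν for O2 = 8.344/1 = 8.344
Smallest n/ν is O2 → limiting reagent.
n(SO3) = (2/1) × 8.344 = 16.69 mol
mass = 16.69 × 80.06 = 1336 g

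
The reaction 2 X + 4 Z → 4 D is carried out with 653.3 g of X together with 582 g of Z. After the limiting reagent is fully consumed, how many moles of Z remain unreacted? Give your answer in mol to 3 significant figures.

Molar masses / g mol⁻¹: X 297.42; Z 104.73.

1.16 mol

n(X) = 653.3 / 297.42 = 2.197 mol
n(Z) = 582.0 / 104.73 = 5.557 mol
n/ν → X: 1.099, Z: 1.389; X is limiting.
Z consumed = (4/2) × 2.197 = 4.394 mol
Z remaining = 5.557 − 4.394 = 1.163 mol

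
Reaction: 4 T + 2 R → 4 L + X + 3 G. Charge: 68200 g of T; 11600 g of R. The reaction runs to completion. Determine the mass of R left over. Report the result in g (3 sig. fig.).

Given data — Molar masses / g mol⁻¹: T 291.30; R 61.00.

n(T) = 68200 / 291.30 = 234.1 mol
n(R) = 11600 / 61.00 = 190.2 mol
n/ν for T = 234.1/4 = 58.53
n/ν for R = 190.2/2 = 95.10
Smallest n/ν is T → limiting reagent.
R consumed = (2/4) × 234.1 = 117.1 mol
R remaining = 190.2 − 117.1 = 73.10 mol
mass = 73.10 × 61.00 = 4459 g

4460 g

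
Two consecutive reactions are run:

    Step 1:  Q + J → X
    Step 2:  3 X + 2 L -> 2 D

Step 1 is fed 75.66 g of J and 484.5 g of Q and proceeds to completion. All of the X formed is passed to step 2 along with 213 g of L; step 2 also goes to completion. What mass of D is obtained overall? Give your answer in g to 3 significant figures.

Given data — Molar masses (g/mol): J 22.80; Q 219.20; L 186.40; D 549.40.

Step 1:
n(J) = 75.66 / 22.80 = 3.318 mol
n(Q) = 484.5 / 219.20 = 2.210 mol
n/ν → J: 3.318, Q: 2.210; Q is limiting.
n(X) produced = (1/1) × 2.210 = 2.210 mol
Step 2:
n(X) available = 2.210 mol
n(L) = 213.0 / 186.40 = 1.143 mol
n/ν → X: 0.7367, L: 0.5715; L is limiting.
n(D) = (2/2) × 1.143 = 1.143 mol
mass = 1.143 × 549.40 = 628.0 g

628 g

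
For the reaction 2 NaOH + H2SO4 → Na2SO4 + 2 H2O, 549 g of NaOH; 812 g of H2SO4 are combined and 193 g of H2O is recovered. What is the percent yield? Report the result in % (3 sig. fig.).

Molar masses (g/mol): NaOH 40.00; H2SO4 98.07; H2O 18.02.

78.0 %

n(NaOH) = 549.0 / 40.00 = 13.73 mol
n(H2SO4) = 812.0 / 98.07 = 8.280 mol
n/ν for NaOH = 13.73/2 = 6.865
n/ν for H2SO4 = 8.280/1 = 8.280
Smallest n/ν is NaOH → limiting reagent.
theoretical n(H2O) = (2/2) × 13.73 = 13.73 mol → 247.4 g
% yield = 193 / 247.4 × 100 = 78.01 %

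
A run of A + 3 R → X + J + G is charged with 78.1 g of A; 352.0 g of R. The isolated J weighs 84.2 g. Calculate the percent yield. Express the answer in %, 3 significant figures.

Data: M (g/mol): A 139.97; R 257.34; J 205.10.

n(A) = 78.10 / 139.97 = 0.5580 mol
n(R) = 352.0 / 257.34 = 1.368 mol
n/ν for A = 0.5580/1 = 0.5580
n/ν for R = 1.368/3 = 0.4560
Smallest n/ν is R → limiting reagent.
theoretical n(J) = (1/3) × 1.368 = 0.4560 mol → 93.53 g
% yield = 84.2 / 93.53 × 100 = 90.02 %

90.0 %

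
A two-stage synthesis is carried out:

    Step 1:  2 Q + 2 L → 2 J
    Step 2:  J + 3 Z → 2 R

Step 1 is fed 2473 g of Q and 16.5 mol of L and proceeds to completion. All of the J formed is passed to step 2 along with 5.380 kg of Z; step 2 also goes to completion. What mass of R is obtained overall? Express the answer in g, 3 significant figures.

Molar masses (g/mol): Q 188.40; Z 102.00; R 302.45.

7940 g

Step 1:
n(Q) = 2473 / 188.40 = 13.13 mol
n(L) = 16.50 mol
n/ν for Q = 13.13/2 = 6.565
n/ν for L = 16.50/2 = 8.250
Smallest n/ν is Q → limiting reagent.
n(J) produced = (2/2) × 13.13 = 13.13 mol
Step 2:
n(J) available = 13.13 mol
n(Z) = 5.380×1000 / 102.00 = 52.75 mol
n/ν for J = 13.13/1 = 13.13
n/ν for Z = 52.75/3 = 17.58
Smallest n/ν is J → limiting reagent.
n(R) = (2/1) × 13.13 = 26.26 mol
mass = 26.26 × 302.45 = 7942 g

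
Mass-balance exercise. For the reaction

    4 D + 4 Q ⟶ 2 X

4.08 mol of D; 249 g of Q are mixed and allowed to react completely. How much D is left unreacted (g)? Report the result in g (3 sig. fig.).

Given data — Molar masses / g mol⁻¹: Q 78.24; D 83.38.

n(D) = 4.080 mol
n(Q) = 249.0 / 78.24 = 3.183 mol
n/ν for D = 4.080/4 = 1.020
n/ν for Q = 3.183/4 = 0.7958
Smallest n/ν is Q → limiting reagent.
D consumed = (4/4) × 3.183 = 3.183 mol
D remaining = 4.080 − 3.183 = 0.8970 mol
mass = 0.8970 × 83.38 = 74.79 g

74.8 g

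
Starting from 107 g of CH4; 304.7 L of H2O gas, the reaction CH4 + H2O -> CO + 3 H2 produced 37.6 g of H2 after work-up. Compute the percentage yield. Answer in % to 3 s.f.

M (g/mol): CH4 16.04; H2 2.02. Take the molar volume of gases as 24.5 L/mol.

93.0 %

n(CH4) = 107.0 / 16.04 = 6.671 mol
n(H2O) = 304.7 / 24.5 = 12.44 mol
n/ν for CH4 = 6.671/1 = 6.671
n/ν for H2O = 12.44/1 = 12.44
Smallest n/ν is CH4 → limiting reagent.
theoretical n(H2) = (3/1) × 6.671 = 20.01 mol → 40.42 g
% yield = 37.6 / 40.42 × 100 = 93.02 %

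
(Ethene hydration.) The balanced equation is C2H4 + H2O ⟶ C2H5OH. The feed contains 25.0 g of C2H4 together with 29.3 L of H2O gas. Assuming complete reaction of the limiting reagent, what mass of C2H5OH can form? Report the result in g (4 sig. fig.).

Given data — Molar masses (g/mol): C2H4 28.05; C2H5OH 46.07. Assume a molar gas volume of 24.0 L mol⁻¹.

41.06 g

n(C2H4) = 25.00 / 28.05 = 0.8913 mol
n(H2O) = 29.30 / 24.0 = 1.221 mol
n/ν for C2H4 = 0.8913/1 = 0.8913
n/ν for H2O = 1.221/1 = 1.221
Smallest n/ν is C2H4 → limiting reagent.
n(C2H5OH) = (1/1) × 0.8913 = 0.8913 mol
mass = 0.8913 × 46.07 = 41.06 g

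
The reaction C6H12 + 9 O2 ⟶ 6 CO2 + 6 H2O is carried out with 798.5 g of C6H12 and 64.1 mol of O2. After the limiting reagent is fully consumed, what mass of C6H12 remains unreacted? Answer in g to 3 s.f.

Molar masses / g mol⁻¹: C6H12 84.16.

n(C6H12) = 798.5 / 84.16 = 9.488 mol
n(O2) = 64.10 mol
n/ν for C6H12 = 9.488/1 = 9.488
n/ν for O2 = 64.10/9 = 7.122
Smallest n/ν is O2 → limiting reagent.
C6H12 consumed = (1/9) × 64.10 = 7.122 mol
C6H12 remaining = 9.488 − 7.122 = 2.366 mol
mass = 2.366 × 84.16 = 199.1 g

199 g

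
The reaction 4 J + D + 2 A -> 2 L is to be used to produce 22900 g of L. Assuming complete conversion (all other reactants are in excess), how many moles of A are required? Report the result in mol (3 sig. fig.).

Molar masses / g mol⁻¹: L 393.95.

n(L) = 22900 / 393.95 = 58.13 mol
n(A) = (2/2) × 58.13 = 58.13 mol

58.1 mol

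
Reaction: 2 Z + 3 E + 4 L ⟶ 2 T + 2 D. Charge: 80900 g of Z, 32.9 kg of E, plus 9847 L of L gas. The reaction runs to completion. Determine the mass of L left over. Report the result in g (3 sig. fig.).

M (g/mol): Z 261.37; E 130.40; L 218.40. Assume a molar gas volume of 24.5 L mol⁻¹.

14300 g

n(Z) = 80900 / 261.37 = 309.5 mol
n(E) = 32.90×1000 / 130.40 = 252.3 mol
n(L) = 9847 / 24.5 = 401.9 mol
n/ν for Z = 309.5/2 = 154.8
n/ν for E = 252.3/3 = 84.10
n/ν for L = 401.9/4 = 100.5
Smallest n/ν is E → limiting reagent.
L consumed = (4/3) × 252.3 = 336.4 mol
L remaining = 401.9 − 336.4 = 65.50 mol
mass = 65.50 × 218.40 = 14310 g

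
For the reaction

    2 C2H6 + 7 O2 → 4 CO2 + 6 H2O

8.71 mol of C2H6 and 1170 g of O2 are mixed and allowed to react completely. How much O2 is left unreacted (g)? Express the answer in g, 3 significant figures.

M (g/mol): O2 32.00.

194 g

n(C2H6) = 8.710 mol
n(O2) = 1170 / 32.00 = 36.56 mol
n/ν for C2H6 = 8.710/2 = 4.355
n/ν for O2 = 36.56/7 = 5.223
Smallest n/ν is C2H6 → limiting reagent.
O2 consumed = (7/2) × 8.710 = 30.49 mol
O2 remaining = 36.56 − 30.49 = 6.070 mol
mass = 6.070 × 32.00 = 194.2 g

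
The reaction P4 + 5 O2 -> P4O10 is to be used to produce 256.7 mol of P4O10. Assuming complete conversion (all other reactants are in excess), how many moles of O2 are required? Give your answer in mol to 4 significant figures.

n(P4O10) = 256.7 mol
n(O2) = (5/1) × 256.7 = 1284 mol

1284 mol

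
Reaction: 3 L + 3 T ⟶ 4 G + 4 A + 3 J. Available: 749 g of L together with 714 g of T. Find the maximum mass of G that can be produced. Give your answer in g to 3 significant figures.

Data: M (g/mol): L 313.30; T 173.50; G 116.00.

n(L) = 749.0 / 313.30 = 2.391 mol
n(T) = 714.0 / 173.50 = 4.115 mol
n/ν → L: 0.7970, T: 1.372; L is limiting.
n(G) = (4/3) × 2.391 = 3.188 mol
mass = 3.188 × 116.00 = 369.8 g

370 g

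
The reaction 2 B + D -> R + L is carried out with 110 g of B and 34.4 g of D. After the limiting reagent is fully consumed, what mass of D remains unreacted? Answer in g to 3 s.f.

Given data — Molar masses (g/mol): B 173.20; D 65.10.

13.7 g

n(B) = 110.0 / 173.20 = 0.6351 mol
n(D) = 34.40 / 65.10 = 0.5284 mol
n/ν → B: 0.3176, D: 0.5284; B is limiting.
D consumed = (1/2) × 0.6351 = 0.3176 mol
D remaining = 0.5284 − 0.3176 = 0.2108 mol
mass = 0.2108 × 65.10 = 13.72 g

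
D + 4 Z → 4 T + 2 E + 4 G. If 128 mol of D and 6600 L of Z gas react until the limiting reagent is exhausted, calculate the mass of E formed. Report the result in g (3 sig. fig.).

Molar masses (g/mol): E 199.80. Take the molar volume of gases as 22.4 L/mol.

29400 g

n(D) = 128.0 mol
n(Z) = 6600 / 22.4 = 294.6 mol
n/ν for D = 128.0/1 = 128.0
n/ν for Z = 294.6/4 = 73.65
Smallest n/ν is Z → limiting reagent.
n(E) = (2/4) × 294.6 = 147.3 mol
mass = 147.3 × 199.80 = 29430 g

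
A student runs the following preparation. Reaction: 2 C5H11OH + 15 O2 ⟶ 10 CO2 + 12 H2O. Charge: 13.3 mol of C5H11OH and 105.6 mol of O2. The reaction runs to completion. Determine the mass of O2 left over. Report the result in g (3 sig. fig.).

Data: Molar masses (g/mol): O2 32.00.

n(C5H11OH) = 13.30 mol
n(O2) = 105.6 mol
n/ν for C5H11OH = 13.30/2 = 6.650
n/ν for O2 = 105.6/15 = 7.040
Smallest n/ν is C5H11OH → limiting reagent.
O2 consumed = (15/2) × 13.30 = 99.75 mol
O2 remaining = 105.6 − 99.75 = 5.850 mol
mass = 5.850 × 32.00 = 187.2 g

187 g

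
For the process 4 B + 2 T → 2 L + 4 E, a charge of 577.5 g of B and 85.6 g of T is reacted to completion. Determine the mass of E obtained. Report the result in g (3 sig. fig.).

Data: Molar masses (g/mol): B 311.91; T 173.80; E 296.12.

n(B) = 577.5 / 311.91 = 1.851 mol
n(T) = 85.60 / 173.80 = 0.4925 mol
n/ν → B: 0.4628, T: 0.2463; T is limiting.
n(E) = (4/2) × 0.4925 = 0.9850 mol
mass = 0.9850 × 296.12 = 291.7 g

292 g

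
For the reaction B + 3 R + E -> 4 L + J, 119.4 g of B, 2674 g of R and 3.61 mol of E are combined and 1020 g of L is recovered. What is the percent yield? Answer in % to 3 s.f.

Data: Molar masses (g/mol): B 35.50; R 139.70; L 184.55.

n(B) = 119.4 / 35.50 = 3.363 mol
n(R) = 2674 / 139.70 = 19.14 mol
n(E) = 3.610 mol
n/ν for B = 3.363/1 = 3.363
n/ν for R = 19.14/3 = 6.380
n/ν for E = 3.610/1 = 3.610
Smallest n/ν is B → limiting reagent.
theoretical n(L) = (4/1) × 3.363 = 13.45 mol → 2482 g
% yield = 1020 / 2482 × 100 = 41.10 %

41.1 %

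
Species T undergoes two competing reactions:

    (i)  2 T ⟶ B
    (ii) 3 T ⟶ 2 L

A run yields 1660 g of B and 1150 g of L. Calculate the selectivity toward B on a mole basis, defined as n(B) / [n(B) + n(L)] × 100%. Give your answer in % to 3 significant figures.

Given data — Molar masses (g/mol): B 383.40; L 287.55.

n(B) = 1660 / 383.40 = 4.330 mol
n(L) = 1150 / 287.55 = 3.999 mol
selectivity = 4.330/(4.330+3.999) × 100 = 51.99 %

52.0 %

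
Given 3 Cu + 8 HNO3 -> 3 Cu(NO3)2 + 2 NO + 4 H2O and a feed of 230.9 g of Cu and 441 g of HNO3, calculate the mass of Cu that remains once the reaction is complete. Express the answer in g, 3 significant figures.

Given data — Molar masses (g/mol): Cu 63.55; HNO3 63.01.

64.1 g

n(Cu) = 230.9 / 63.55 = 3.633 mol
n(HNO3) = 441.0 / 63.01 = 6.999 mol
n/ν for Cu = 3.633/3 = 1.211
n/ν for HNO3 = 6.999/8 = 0.8749
Smallest n/ν is HNO3 → limiting reagent.
Cu consumed = (3/8) × 6.999 = 2.625 mol
Cu remaining = 3.633 − 2.625 = 1.008 mol
mass = 1.008 × 63.55 = 64.06 g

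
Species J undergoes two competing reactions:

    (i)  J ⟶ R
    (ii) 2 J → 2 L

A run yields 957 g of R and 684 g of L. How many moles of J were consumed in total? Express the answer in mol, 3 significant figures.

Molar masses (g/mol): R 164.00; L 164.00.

n(R) = 957 / 164.00 = 5.835 mol
n(L) = 684 / 164.00 = 4.171 mol
n(J) via (i) = (1/1)×5.835 = 5.835 mol
n(J) via (ii) = (2/2)×4.171 = 4.171 mol
total n(J) = 5.835 + 4.171 = 10.01 mol

10.0 mol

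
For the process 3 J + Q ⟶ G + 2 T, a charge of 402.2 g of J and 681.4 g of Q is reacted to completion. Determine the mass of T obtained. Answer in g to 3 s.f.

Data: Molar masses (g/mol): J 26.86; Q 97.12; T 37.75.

n(J) = 402.2 / 26.86 = 14.97 mol
n(Q) = 681.4 / 97.12 = 7.016 mol
n/ν for J = 14.97/3 = 4.990
n/ν for Q = 7.016/1 = 7.016
Smallest n/ν is J → limiting reagent.
n(T) = (2/3) × 14.97 = 9.980 mol
mass = 9.980 × 37.75 = 376.7 g

377 g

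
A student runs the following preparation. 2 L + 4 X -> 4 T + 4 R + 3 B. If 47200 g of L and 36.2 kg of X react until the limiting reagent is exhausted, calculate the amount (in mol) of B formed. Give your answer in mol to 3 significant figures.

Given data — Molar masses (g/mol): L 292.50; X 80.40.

n(L) = 47200 / 292.50 = 161.4 mol
n(X) = 36.20×1000 / 80.40 = 450.2 mol
n/ν → L: 80.70, X: 112.6; L is limiting.
n(B) = (3/2) × 161.4 = 242.1 mol

242 mol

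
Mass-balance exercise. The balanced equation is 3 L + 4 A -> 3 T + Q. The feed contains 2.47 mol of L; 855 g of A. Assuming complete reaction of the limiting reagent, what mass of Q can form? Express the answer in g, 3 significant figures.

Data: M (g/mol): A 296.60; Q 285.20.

206 g

n(L) = 2.470 mol
n(A) = 855.0 / 296.60 = 2.883 mol
n/ν for L = 2.470/3 = 0.8233
n/ν for A = 2.883/4 = 0.7208
Smallest n/ν is A → limiting reagent.
n(Q) = (1/4) × 2.883 = 0.7208 mol
mass = 0.7208 × 285.20 = 205.6 g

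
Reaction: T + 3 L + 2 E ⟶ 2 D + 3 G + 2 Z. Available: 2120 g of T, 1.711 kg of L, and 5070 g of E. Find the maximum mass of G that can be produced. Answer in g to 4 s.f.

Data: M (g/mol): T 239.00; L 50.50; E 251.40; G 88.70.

2360 g

n(T) = 2120 / 239.00 = 8.870 mol
n(L) = 1.711×1000 / 50.50 = 33.88 mol
n(E) = 5070 / 251.40 = 20.17 mol
n/ν → T: 8.870, L: 11.29, E: 10.09; T is limiting.
n(G) = (3/1) × 8.870 = 26.61 mol
mass = 26.61 × 88.70 = 2360 g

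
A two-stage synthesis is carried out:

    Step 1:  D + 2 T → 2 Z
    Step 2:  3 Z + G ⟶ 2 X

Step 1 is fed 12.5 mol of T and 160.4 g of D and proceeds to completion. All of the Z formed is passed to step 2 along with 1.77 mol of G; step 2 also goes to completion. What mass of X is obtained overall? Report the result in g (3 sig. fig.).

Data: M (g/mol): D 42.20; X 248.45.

880 g

Step 1:
n(T) = 12.50 mol
n(D) = 160.4 / 42.20 = 3.801 mol
n/ν → T: 6.250, D: 3.801; D is limiting.
n(Z) produced = (2/1) × 3.801 = 7.602 mol
Step 2:
n(Z) available = 7.602 mol
n(G) = 1.770 mol
n/ν → Z: 2.534, G: 1.770; G is limiting.
n(X) = (2/1) × 1.770 = 3.540 mol
mass = 3.540 × 248.45 = 879.5 g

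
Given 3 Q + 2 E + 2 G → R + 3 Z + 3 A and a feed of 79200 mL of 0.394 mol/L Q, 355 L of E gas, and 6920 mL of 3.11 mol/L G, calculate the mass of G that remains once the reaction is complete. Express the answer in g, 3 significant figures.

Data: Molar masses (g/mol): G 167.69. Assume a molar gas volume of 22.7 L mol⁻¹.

n(Q) = 0.394 × 79200/1000 = 31.20 mol
n(E) = 355.0 / 22.7 = 15.64 mol
n(G) = 3.11 × 6920/1000 = 21.52 mol
n/ν for Q = 31.20/3 = 10.40
n/ν for E = 15.64/2 = 7.820
n/ν for G = 21.52/2 = 10.76
Smallest n/ν is E → limiting reagent.
G consumed = (2/2) × 15.64 = 15.64 mol
G remaining = 21.52 − 15.64 = 5.880 mol
mass = 5.880 × 167.69 = 986.0 g

986 g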